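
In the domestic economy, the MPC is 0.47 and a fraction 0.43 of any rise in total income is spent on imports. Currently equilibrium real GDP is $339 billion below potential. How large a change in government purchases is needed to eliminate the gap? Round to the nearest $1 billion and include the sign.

Spending multiplier = 1/(1 − c + m) = 1/(1 − 0.47 + 0.43) = 1/0.96 ≈ 1.042.
Need ΔY = +$339 billion, so ΔG = ΔY/k = (+$339 billion) × 0.96 ≈ +$325 billion.
The government should increase government purchases by $325 billion.

+$325 billion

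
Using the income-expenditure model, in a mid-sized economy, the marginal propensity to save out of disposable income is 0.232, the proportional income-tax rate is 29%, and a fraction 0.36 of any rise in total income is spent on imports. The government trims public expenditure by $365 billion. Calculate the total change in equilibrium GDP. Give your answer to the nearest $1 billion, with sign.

MPC = 1 − MPS = 1 − 0.232 = 0.768.
Government-spending multiplier = 1/(1 − c(1−t) + m) = 1/(1 − 0.768×0.71 + 0.36) = 1/0.81472 ≈ 1.227.
ΔY = k × ΔG = (−$365 billion) / 0.81472 ≈ −$448 billion.

−$448 billion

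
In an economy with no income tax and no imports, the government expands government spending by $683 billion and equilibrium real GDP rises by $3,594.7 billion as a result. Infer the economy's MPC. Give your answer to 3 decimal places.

Implied spending multiplier k = ΔY/ΔG = 3,594.7/683 ≈ 5.2631.
Since k = 1/(1 − MPC), MPC = 1 − 1/k = 1 − ΔG/ΔY = 1 − 683/3,594.7 ≈ 0.810.

0.810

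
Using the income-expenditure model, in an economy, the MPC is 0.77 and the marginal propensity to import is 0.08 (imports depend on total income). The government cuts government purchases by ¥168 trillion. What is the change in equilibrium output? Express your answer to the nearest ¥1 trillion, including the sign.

Spending multiplier = 1/(1 − c + m) = 1/(1 − 0.77 + 0.08) = 1/0.31 ≈ 3.226.
ΔY = k × ΔG = (−¥168 trillion) / 0.31 ≈ −¥542 trillion.

−¥542 trillion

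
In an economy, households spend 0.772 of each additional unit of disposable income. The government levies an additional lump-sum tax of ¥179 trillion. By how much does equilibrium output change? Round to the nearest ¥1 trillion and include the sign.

A lump-sum tax change of +¥179 trillion shifts disposable income by −¥179 trillion; first-round consumption changes by −c × ΔT = −0.772 × (+¥179 trillion) = −¥138.188 trillion.
Expenditure multiplier = 1/(1 − MPC) = 1/(1 − 0.772) = 1/0.228 ≈ 4.386.
The tax multiplier is −c × k ≈ −3.386, so ΔY = k × (−c·ΔT) = (−¥138.188 trillion) / 0.228 ≈ −¥606 trillion.

−¥606 trillion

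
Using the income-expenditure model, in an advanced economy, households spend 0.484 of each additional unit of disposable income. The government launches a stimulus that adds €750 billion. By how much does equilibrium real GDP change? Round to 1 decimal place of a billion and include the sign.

Government-spending multiplier = 1/(1 − MPC) = 1/(1 − 0.484) = 1/0.516 ≈ 1.938.
ΔY = k × ΔG = (+€750 billion) / 0.516 ≈ +€1,453.5 billion.

+€1,453.5 billion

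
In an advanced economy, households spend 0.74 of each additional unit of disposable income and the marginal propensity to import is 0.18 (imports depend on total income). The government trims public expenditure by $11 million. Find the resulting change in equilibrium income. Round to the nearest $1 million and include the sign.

Spending multiplier = 1/(1 − c + m) = 1/(1 − 0.74 + 0.18) = 1/0.44 ≈ 2.273.
ΔY = k × ΔG = (−$11 million) / 0.44 = −$25 million.

−$25 million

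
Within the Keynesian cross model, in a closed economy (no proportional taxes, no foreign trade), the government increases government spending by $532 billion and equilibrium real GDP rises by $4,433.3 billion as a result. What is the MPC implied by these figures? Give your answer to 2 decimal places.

Implied spending multiplier k = ΔY/ΔG = 4,433.3/532 ≈ 8.3333.
Since k = 1/(1 − MPC), MPC = 1 − 1/k = 1 − ΔG/ΔY = 1 − 532/4,433.3 ≈ 0.88.

0.88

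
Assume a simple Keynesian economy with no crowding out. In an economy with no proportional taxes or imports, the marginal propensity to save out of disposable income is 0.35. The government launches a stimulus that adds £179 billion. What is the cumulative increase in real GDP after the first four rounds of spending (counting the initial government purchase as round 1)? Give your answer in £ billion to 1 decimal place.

MPC = 1 − MPS = 1 − 0.35 = 0.65.
Round 1 adds ΔG = £179 billion; each later round is MPC = 0.65 times the previous.
After 4 rounds: 179 + 116.35 + 75.6275 + 49.157875 = ΔG·(1 − c^4)/(1 − c) = 179 × (1 − 0.17850625)/0.35 ≈ £420.1 billion.

£420.1 billion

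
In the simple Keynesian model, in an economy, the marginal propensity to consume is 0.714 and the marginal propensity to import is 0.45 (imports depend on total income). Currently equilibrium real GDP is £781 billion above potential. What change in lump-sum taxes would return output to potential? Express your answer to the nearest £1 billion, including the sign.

+£805 billion

Spending multiplier = 1/(1 − c + m) = 1/(1 − 0.714 + 0.45) = 1/0.736 ≈ 1.359.
Tax multiplier = −c·k = −0.714/0.736 ≈ −0.97. Need ΔY = −£781 billion, so ΔT = ΔY/(−c·k) = −(−£781 billion) × 0.736 / 0.714 ≈ +£805 billion.
The government should raise lump-sum taxes by £805 billion.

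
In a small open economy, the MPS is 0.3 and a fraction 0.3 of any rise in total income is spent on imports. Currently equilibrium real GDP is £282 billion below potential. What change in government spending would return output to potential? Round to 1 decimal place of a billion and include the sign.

+£169.2 billion

MPC = 1 − MPS = 1 − 0.3 = 0.7.
Spending multiplier = 1/(1 − c + m) = 1/(1 − 0.7 + 0.3) = 1/0.6 ≈ 1.667.
Need ΔY = +£282 billion, so ΔG = ΔY/k = (+£282 billion) × 0.6 = +£169.2 billion.
The government should increase government spending by £169.2 billion.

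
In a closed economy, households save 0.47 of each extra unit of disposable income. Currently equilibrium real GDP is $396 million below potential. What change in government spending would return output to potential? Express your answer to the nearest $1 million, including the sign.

MPC = 1 − MPS = 1 − 0.47 = 0.53.
Spending multiplier = 1/(1 − MPC) = 1/(1 − 0.53) = 1/0.47 ≈ 2.128.
Need ΔY = +$396 million, so ΔG = ΔY/k = (+$396 million) × 0.47 ≈ +$186 million.
The government should increase government spending by $186 million.

+$186 million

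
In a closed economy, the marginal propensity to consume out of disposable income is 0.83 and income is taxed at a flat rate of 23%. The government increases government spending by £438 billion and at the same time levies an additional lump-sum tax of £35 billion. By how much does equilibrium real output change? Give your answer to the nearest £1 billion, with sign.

+£1,133 billion

Expenditure multiplier = 1/(1 − c(1−t)) = 1/(1 − 0.83×0.77) = 1/0.3609 ≈ 2.771.
ΔG contributes k·ΔG = (+£438 billion) / 0.3609 ≈ +£1,213.6 billion.
ΔT of +£35 billion changes first-round spending by −c·ΔT = −£29.05 billion, contributing k·(−c·ΔT) = (−£29.05 billion) / 0.3609 ≈ −£80.5 billion.
Net ΔY = k(ΔG − c·ΔT) = (+£408.95 billion) / 0.3609 ≈ +£1,133 billion.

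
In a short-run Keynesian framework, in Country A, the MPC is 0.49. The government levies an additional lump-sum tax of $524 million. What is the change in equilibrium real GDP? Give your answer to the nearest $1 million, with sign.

−$503 million

A lump-sum tax change of +$524 million shifts disposable income by −$524 million; first-round consumption changes by −c × ΔT = −0.49 × (+$524 million) = −$256.76 million.
Expenditure multiplier = 1/(1 − MPC) = 1/(1 − 0.49) = 1/0.51 ≈ 1.961.
The tax multiplier is −c × k ≈ −0.961, so ΔY = k × (−c·ΔT) = (−$256.76 million) / 0.51 ≈ −$503 million.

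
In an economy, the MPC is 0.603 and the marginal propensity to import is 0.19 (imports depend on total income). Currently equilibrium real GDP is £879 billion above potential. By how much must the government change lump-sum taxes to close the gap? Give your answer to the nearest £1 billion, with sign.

+£856 billion

Spending multiplier = 1/(1 − c + m) = 1/(1 − 0.603 + 0.19) = 1/0.587 ≈ 1.704.
Tax multiplier = −c·k = −0.603/0.587 ≈ −1.027. Need ΔY = −£879 billion, so ΔT = ΔY/(−c·k) = −(−£879 billion) × 0.587 / 0.603 ≈ +£856 billion.
The government should raise lump-sum taxes by £856 billion.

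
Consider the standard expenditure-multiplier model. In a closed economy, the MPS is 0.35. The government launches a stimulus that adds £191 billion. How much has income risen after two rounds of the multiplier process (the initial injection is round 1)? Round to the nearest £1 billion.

£315 billion

MPC = 1 − MPS = 1 − 0.35 = 0.65.
Round 1 adds ΔG = £191 billion; each later round is MPC = 0.65 times the previous.
After 2 rounds: 191 + 124.15 = ΔG·(1 − c^2)/(1 − c) = 191 × (1 − 0.4225)/0.35 ≈ £315 billion.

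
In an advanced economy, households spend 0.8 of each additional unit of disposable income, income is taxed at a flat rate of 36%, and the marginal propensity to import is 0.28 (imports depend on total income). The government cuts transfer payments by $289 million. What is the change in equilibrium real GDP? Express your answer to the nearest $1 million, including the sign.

The transfer change shifts disposable income by −$289 million, so first-round consumption changes by c·ΔTR = 0.8 × (−$289 million) = −$231.2 million.
Expenditure multiplier = 1/(1 − c(1−t) + m) = 1/(1 − 0.8×0.64 + 0.28) = 1/0.768 ≈ 1.302.
The transfer multiplier is c × k ≈ 1.042, so ΔY = k × (c·ΔTR) = (−$231.2 million) / 0.768 ≈ −$301 million.

−$301 million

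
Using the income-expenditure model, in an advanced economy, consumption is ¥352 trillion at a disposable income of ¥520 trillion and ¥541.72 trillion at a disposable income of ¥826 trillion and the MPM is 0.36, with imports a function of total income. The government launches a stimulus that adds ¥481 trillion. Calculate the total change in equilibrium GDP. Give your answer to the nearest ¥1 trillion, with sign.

+¥650 trillion

MPC = ΔC/ΔYd = (541.72 − 352)/(826 − 520) = 189.72/306 = 0.62.
Spending multiplier = 1/(1 − c + m) = 1/(1 − 0.62 + 0.36) = 1/0.74 ≈ 1.351.
ΔY = k × ΔG = (+¥481 trillion) / 0.74 = +¥650 trillion.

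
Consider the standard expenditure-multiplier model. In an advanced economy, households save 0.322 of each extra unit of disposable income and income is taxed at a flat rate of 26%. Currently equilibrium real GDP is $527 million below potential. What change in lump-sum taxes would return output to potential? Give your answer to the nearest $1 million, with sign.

MPC = 1 − MPS = 1 − 0.322 = 0.678.
Spending multiplier = 1/(1 − c(1−t)) = 1/(1 − 0.678×0.74) = 1/0.49828 ≈ 2.007.
Tax multiplier = −c·k = −0.678/0.49828 ≈ −1.361. Need ΔY = +$527 million, so ΔT = ΔY/(−c·k) = −(+$527 million) × 0.49828 / 0.678 ≈ −$387 million.
The government should cut lump-sum taxes by $387 million.

−$387 million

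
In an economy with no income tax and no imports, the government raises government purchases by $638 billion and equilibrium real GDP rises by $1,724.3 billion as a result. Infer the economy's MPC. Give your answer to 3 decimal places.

0.630

Implied spending multiplier k = ΔY/ΔG = 1,724.3/638 ≈ 2.7027.
Since k = 1/(1 − MPC), MPC = 1 − 1/k = 1 − ΔG/ΔY = 1 − 638/1,724.3 ≈ 0.630.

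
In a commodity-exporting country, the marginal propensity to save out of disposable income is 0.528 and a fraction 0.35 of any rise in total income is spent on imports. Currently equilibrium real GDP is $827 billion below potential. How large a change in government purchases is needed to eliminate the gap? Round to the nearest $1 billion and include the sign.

+$726 billion

MPC = 1 − MPS = 1 − 0.528 = 0.472.
Spending multiplier = 1/(1 − c + m) = 1/(1 − 0.472 + 0.35) = 1/0.878 ≈ 1.139.
Need ΔY = +$827 billion, so ΔG = ΔY/k = (+$827 billion) × 0.878 ≈ +$726 billion.
The government should increase government purchases by $726 billion.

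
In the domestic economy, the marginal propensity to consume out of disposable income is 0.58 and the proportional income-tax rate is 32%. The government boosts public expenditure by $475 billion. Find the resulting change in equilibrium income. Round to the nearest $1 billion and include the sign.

Spending multiplier = 1/(1 − c(1−t)) = 1/(1 − 0.58×0.68) = 1/0.6056 ≈ 1.651.
ΔY = k × ΔG = (+$475 billion) / 0.6056 ≈ +$784 billion.

+$784 billion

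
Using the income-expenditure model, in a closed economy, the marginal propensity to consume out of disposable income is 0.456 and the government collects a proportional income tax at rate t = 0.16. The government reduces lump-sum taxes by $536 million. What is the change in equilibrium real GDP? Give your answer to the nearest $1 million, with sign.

A lump-sum tax change of −$536 million shifts disposable income by +$536 million; first-round consumption changes by −c × ΔT = −0.456 × (−$536 million) = +$244.416 million.
Expenditure multiplier = 1/(1 − c(1−t)) = 1/(1 − 0.456×0.84) = 1/0.61696 ≈ 1.621.
The tax multiplier is −c × k ≈ −0.739, so ΔY = k × (−c·ΔT) = (+$244.416 million) / 0.61696 ≈ +$396 million.

+$396 million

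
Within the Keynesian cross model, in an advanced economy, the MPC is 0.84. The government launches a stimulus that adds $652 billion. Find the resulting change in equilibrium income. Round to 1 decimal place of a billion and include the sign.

Expenditure multiplier = 1/(1 − MPC) = 1/(1 − 0.84) = 1/0.16 = 6.25.
ΔY = k × ΔG = (+$652 billion) / 0.16 = +$4,075 billion.

+$4,075.0 billion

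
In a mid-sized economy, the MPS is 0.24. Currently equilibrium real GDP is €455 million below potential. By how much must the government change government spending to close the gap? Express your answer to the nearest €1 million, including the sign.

MPC = 1 − MPS = 1 − 0.24 = 0.76.
Spending multiplier = 1/(1 − MPC) = 1/(1 − 0.76) = 1/0.24 ≈ 4.167.
Need ΔY = +€455 million, so ΔG = ΔY/k = (+€455 million) × 0.24 ≈ +€109 million.
The government should increase government spending by €109 million.

+€109 million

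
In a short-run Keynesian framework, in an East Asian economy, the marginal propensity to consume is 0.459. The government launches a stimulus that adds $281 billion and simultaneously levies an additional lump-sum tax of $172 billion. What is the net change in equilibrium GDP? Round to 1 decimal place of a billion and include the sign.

+$373.5 billion

Expenditure multiplier = 1/(1 − MPC) = 1/(1 − 0.459) = 1/0.541 ≈ 1.848.
ΔG contributes k·ΔG = (+$281 billion) / 0.541 ≈ +$519.4 billion.
ΔT of +$172 billion changes first-round spending by −c·ΔT = −$78.948 billion, contributing k·(−c·ΔT) = (−$78.948 billion) / 0.541 ≈ −$145.9 billion.
Net ΔY = k(ΔG − c·ΔT) = (+$202.052 billion) / 0.541 ≈ +$373.5 billion.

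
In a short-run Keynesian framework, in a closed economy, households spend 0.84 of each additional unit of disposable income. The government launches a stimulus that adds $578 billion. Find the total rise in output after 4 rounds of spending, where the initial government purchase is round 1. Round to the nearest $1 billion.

$1,814 billion

Round 1 adds ΔG = $578 billion; each later round is MPC = 0.84 times the previous.
After 4 rounds: 578 + 485.52 + 407.8368 + 342.582912 = ΔG·(1 − c^4)/(1 − c) = 578 × (1 − 0.49787136)/0.16 ≈ $1,814 billion.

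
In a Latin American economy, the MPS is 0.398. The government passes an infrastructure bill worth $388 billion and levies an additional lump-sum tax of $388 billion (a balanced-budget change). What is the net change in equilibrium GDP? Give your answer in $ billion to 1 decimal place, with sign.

MPC = 1 − MPS = 1 − 0.398 = 0.602.
Expenditure multiplier = 1/(1 − MPC) = 1/(1 − 0.602) = 1/0.398 ≈ 2.513.
ΔG contributes k·ΔG = (+$388 billion) / 0.398 ≈ +$974.9 billion.
ΔT of +$388 billion changes first-round spending by −c·ΔT = −$233.576 billion, contributing k·(−c·ΔT) = (−$233.576 billion) / 0.398 ≈ −$586.9 billion.
With ΔG = ΔT and no other leakages, the balanced-budget multiplier is 1, so ΔY = ΔG = +$388 billion.

+$388.0 billion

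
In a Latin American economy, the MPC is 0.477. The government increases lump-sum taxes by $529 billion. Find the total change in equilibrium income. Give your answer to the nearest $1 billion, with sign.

A lump-sum tax change of +$529 billion shifts disposable income by −$529 billion; first-round consumption changes by −c × ΔT = −0.477 × (+$529 billion) = −$252.333 billion.
Expenditure multiplier = 1/(1 − MPC) = 1/(1 − 0.477) = 1/0.523 ≈ 1.912.
The tax multiplier is −c × k ≈ −0.912, so ΔY = k × (−c·ΔT) = (−$252.333 billion) / 0.523 ≈ −$482 billion.

−$482 billion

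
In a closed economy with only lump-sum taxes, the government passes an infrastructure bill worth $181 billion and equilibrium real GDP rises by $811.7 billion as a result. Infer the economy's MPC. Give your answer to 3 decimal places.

Implied spending multiplier k = ΔY/ΔG = 811.7/181 ≈ 4.4845.
Since k = 1/(1 − MPC), MPC = 1 − 1/k = 1 − ΔG/ΔY = 1 − 181/811.7 ≈ 0.777.

0.777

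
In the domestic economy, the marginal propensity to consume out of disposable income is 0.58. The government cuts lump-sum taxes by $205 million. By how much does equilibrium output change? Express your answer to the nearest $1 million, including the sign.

+$283 million

A lump-sum tax change of −$205 million shifts disposable income by +$205 million; first-round consumption changes by −c × ΔT = −0.58 × (−$205 million) = +$118.9 million.
Expenditure multiplier = 1/(1 − MPC) = 1/(1 − 0.58) = 1/0.42 ≈ 2.381.
The tax multiplier is −c × k ≈ −1.381, so ΔY = k × (−c·ΔT) = (+$118.9 million) / 0.42 ≈ +$283 million.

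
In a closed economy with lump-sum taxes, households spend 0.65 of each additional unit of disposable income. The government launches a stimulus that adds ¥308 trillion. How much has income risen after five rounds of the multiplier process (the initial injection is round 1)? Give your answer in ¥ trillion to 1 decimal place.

Round 1 adds ΔG = ¥308 trillion; each later round is MPC = 0.65 times the previous.
After 5 rounds: 308 + 200.2 + 130.13 + 84.5845 + 54.979925 = ΔG·(1 − c^5)/(1 − c) = 308 × (1 − 0.1160290625)/0.35 ≈ ¥777.9 trillion.

¥777.9 trillion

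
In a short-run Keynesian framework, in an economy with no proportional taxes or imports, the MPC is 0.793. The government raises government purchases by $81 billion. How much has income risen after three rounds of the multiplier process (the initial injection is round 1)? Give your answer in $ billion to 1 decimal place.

Round 1 adds ΔG = $81 billion; each later round is MPC = 0.793 times the previous.
After 3 rounds: 81 + 64.233 + 50.936769 = ΔG·(1 − c^3)/(1 − c) = 81 × (1 − 0.498677257)/0.207 ≈ $196.2 billion.

$196.2 billion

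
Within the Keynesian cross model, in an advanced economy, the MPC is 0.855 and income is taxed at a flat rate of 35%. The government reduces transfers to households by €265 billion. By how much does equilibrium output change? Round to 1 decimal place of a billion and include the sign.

−€510.0 billion

The transfer change shifts disposable income by −€265 billion, so first-round consumption changes by c·ΔTR = 0.855 × (−€265 billion) = −€226.575 billion.
Expenditure multiplier = 1/(1 − c(1−t)) = 1/(1 − 0.855×0.65) = 1/0.44425 ≈ 2.251.
The transfer multiplier is c × k ≈ 1.925, so ΔY = k × (c·ΔTR) = (−€226.575 billion) / 0.44425 ≈ −€510 billion.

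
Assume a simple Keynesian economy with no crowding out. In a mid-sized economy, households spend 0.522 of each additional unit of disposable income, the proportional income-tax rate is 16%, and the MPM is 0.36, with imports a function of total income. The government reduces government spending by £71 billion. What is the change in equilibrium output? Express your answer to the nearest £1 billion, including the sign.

−£77 billion

Expenditure multiplier = 1/(1 − c(1−t) + m) = 1/(1 − 0.522×0.84 + 0.36) = 1/0.92152 ≈ 1.085.
ΔY = k × ΔG = (−£71 billion) / 0.92152 ≈ −£77 billion.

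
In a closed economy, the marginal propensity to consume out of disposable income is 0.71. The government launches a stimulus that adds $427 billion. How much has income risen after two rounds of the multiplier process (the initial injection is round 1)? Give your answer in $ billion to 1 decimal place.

$730.2 billion

Round 1 adds ΔG = $427 billion; each later round is MPC = 0.71 times the previous.
After 2 rounds: 427 + 303.17 = ΔG·(1 − c^2)/(1 − c) = 427 × (1 − 0.5041)/0.29 ≈ $730.2 billion.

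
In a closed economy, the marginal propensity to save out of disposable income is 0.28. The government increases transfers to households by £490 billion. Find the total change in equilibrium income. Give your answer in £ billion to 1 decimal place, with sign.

MPC = 1 − MPS = 1 − 0.28 = 0.72.
The transfer change shifts disposable income by +£490 billion, so first-round consumption changes by c·ΔTR = 0.72 × (+£490 billion) = +£352.8 billion.
Expenditure multiplier = 1/(1 − MPC) = 1/(1 − 0.72) = 1/0.28 ≈ 3.571.
The transfer multiplier is c × k ≈ 2.571, so ΔY = k × (c·ΔTR) = (+£352.8 billion) / 0.28 = +£1,260 billion.

+£1,260.0 billion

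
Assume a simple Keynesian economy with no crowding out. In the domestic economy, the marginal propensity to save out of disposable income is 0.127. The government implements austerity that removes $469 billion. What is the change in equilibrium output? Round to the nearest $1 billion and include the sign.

MPC = 1 − MPS = 1 − 0.127 = 0.873.
Spending multiplier = 1/(1 − MPC) = 1/(1 − 0.873) = 1/0.127 ≈ 7.874.
ΔY = k × ΔG = (−$469 billion) / 0.127 ≈ −$3,693 billion.

−$3,693 billion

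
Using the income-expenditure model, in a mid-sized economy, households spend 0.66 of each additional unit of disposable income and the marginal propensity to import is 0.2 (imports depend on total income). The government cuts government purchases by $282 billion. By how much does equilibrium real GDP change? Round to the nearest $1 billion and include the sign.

−$522 billion

Spending multiplier = 1/(1 − c + m) = 1/(1 − 0.66 + 0.2) = 1/0.54 ≈ 1.852.
ΔY = k × ΔG = (−$282 billion) / 0.54 ≈ −$522 billion.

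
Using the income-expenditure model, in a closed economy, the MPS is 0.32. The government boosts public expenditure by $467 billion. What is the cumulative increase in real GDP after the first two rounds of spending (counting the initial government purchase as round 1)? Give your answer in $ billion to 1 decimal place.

$784.6 billion

MPC = 1 − MPS = 1 − 0.32 = 0.68.
Round 1 adds ΔG = $467 billion; each later round is MPC = 0.68 times the previous.
After 2 rounds: 467 + 317.56 = ΔG·(1 − c^2)/(1 − c) = 467 × (1 − 0.4624)/0.32 ≈ $784.6 billion.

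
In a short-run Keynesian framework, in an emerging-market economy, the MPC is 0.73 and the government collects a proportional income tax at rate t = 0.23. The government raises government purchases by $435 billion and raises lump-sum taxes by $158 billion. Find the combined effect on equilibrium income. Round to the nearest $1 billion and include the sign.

Expenditure multiplier = 1/(1 − c(1−t)) = 1/(1 − 0.73×0.77) = 1/0.4379 ≈ 2.284.
ΔG contributes k·ΔG = (+$435 billion) / 0.4379 ≈ +$993.4 billion.
ΔT of +$158 billion changes first-round spending by −c·ΔT = −$115.34 billion, contributing k·(−c·ΔT) = (−$115.34 billion) / 0.4379 ≈ −$263.4 billion.
Net ΔY = k(ΔG − c·ΔT) = (+$319.66 billion) / 0.4379 ≈ +$730 billion.

+$730 billion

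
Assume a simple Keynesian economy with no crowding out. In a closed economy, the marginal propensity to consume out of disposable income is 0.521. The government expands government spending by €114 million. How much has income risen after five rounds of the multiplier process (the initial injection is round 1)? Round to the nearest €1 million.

Round 1 adds ΔG = €114 million; each later round is MPC = 0.521 times the previous.
After 5 rounds: 114 + 59.394 + 30.944274 + 16.121966754 + 8.399544678834 = ΔG·(1 − c^5)/(1 − c) = 114 × (1 − 0.038387392786601)/0.479 ≈ €229 million.

€229 million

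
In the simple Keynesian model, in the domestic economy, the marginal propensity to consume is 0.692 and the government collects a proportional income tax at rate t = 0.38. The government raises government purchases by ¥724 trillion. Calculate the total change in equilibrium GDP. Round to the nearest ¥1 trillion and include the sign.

Expenditure multiplier = 1/(1 − c(1−t)) = 1/(1 − 0.692×0.62) = 1/0.57096 ≈ 1.751.
ΔY = k × ΔG = (+¥724 trillion) / 0.57096 ≈ +¥1,268 trillion.

+¥1,268 trillion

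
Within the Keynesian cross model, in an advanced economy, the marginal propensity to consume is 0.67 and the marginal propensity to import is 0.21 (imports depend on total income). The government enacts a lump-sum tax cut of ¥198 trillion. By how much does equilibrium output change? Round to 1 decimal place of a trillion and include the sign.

A lump-sum tax change of −¥198 trillion shifts disposable income by +¥198 trillion; first-round consumption changes by −c × ΔT = −0.67 × (−¥198 trillion) = +¥132.66 trillion.
Expenditure multiplier = 1/(1 − c + m) = 1/(1 − 0.67 + 0.21) = 1/0.54 ≈ 1.852.
The tax multiplier is −c × k ≈ −1.241, so ΔY = k × (−c·ΔT) = (+¥132.66 trillion) / 0.54 ≈ +¥245.7 trillion.

+¥245.7 trillion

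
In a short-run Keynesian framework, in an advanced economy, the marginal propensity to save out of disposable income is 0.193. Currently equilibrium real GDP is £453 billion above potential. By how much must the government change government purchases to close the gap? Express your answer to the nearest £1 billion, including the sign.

−£87 billion

MPC = 1 − MPS = 1 − 0.193 = 0.807.
Spending multiplier = 1/(1 − MPC) = 1/(1 − 0.807) = 1/0.193 ≈ 5.181.
Need ΔY = −£453 billion, so ΔG = ΔY/k = (−£453 billion) × 0.193 ≈ −£87 billion.
The government should cut government purchases by £87 billion.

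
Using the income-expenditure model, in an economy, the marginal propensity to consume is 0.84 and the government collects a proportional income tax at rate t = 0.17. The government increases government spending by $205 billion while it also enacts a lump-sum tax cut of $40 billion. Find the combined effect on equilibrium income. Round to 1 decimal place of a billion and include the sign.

Expenditure multiplier = 1/(1 − c(1−t)) = 1/(1 − 0.84×0.83) = 1/0.3028 ≈ 3.303.
ΔG contributes k·ΔG = (+$205 billion) / 0.3028 ≈ +$677 billion.
ΔT of −$40 billion changes first-round spending by −c·ΔT = +$33.6 billion, contributing k·(−c·ΔT) = (+$33.6 billion) / 0.3028 ≈ +$111 billion.
Net ΔY = k(ΔG − c·ΔT) = (+$238.6 billion) / 0.3028 ≈ +$788 billion.

+$788.0 billion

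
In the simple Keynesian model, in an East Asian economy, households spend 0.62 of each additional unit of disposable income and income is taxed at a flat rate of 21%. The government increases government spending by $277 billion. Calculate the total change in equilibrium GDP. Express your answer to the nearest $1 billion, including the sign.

Expenditure multiplier = 1/(1 − c(1−t)) = 1/(1 − 0.62×0.79) = 1/0.5102 ≈ 1.96.
ΔY = k × ΔG = (+$277 billion) / 0.5102 ≈ +$543 billion.

+$543 billion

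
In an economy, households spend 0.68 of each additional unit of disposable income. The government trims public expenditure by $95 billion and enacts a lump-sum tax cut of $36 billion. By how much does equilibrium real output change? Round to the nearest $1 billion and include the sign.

Expenditure multiplier = 1/(1 − MPC) = 1/(1 − 0.68) = 1/0.32 = 3.125.
ΔG contributes k·ΔG = (−$95 billion) / 0.32 ≈ −$296.9 billion.
ΔT of −$36 billion changes first-round spending by −c·ΔT = +$24.48 billion, contributing k·(−c·ΔT) = (+$24.48 billion) / 0.32 = +$76.5 billion.
Net ΔY = k(ΔG − c·ΔT) = (−$70.52 billion) / 0.32 ≈ −$220 billion.

−$220 billion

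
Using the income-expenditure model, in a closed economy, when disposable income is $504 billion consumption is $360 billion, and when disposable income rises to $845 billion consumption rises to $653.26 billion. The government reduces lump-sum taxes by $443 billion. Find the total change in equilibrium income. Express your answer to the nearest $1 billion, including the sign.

+$2,721 billion

MPC = ΔC/ΔYd = (653.26 − 360)/(845 − 504) = 293.26/341 = 0.86.
A lump-sum tax change of −$443 billion shifts disposable income by +$443 billion; first-round consumption changes by −c × ΔT = −0.86 × (−$443 billion) = +$380.98 billion.
Expenditure multiplier = 1/(1 − MPC) = 1/(1 − 0.86) = 1/0.14 ≈ 7.143.
The tax multiplier is −c × k ≈ −6.143, so ΔY = k × (−c·ΔT) = (+$380.98 billion) / 0.14 ≈ +$2,721 billion.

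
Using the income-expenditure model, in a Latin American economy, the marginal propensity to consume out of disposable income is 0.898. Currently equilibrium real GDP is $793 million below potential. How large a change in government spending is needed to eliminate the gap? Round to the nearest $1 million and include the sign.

Spending multiplier = 1/(1 − MPC) = 1/(1 − 0.898) = 1/0.102 ≈ 9.804.
Need ΔY = +$793 million, so ΔG = ΔY/k = (+$793 million) × 0.102 ≈ +$81 million.
The government should increase government spending by $81 million.

+$81 million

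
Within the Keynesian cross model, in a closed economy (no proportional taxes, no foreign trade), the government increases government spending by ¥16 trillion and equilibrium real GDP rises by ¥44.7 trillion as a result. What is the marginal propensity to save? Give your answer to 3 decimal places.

Implied spending multiplier k = ΔY/ΔG = 44.7/16 ≈ 2.7938.
Since k = 1/(1 − MPC), MPC = 1 − 1/k = 1 − ΔG/ΔY = 1 − 16/44.7 ≈ 0.642.
MPS = 1 − MPC = 0.358.

0.358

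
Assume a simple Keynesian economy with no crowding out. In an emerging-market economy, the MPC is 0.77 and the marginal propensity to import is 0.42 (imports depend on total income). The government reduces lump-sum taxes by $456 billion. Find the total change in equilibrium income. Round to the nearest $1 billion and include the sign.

A lump-sum tax change of −$456 billion shifts disposable income by +$456 billion; first-round consumption changes by −c × ΔT = −0.77 × (−$456 billion) = +$351.12 billion.
Expenditure multiplier = 1/(1 − c + m) = 1/(1 − 0.77 + 0.42) = 1/0.65 ≈ 1.538.
The tax multiplier is −c × k ≈ −1.185, so ΔY = k × (−c·ΔT) = (+$351.12 billion) / 0.65 ≈ +$540 billion.

+$540 billion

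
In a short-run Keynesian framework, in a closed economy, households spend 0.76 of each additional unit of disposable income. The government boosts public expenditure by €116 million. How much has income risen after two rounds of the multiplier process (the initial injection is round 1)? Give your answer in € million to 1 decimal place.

Round 1 adds ΔG = €116 million; each later round is MPC = 0.76 times the previous.
After 2 rounds: 116 + 88.16 = ΔG·(1 − c^2)/(1 − c) = 116 × (1 − 0.5776)/0.24 ≈ €204.2 million.

€204.2 million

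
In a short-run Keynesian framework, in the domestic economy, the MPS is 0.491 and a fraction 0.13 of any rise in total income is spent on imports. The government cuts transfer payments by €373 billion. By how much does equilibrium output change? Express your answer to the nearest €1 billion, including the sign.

−€306 billion

MPC = 1 − MPS = 1 − 0.491 = 0.509.
The transfer change shifts disposable income by −€373 billion, so first-round consumption changes by c·ΔTR = 0.509 × (−€373 billion) = −€189.857 billion.
Expenditure multiplier = 1/(1 − c + m) = 1/(1 − 0.509 + 0.13) = 1/0.621 ≈ 1.61.
The transfer multiplier is c × k ≈ 0.82, so ΔY = k × (c·ΔTR) = (−€189.857 billion) / 0.621 ≈ −€306 billion.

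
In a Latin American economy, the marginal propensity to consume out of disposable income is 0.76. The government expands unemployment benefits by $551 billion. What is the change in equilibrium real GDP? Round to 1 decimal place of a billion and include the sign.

+$1,744.8 billion

The transfer change shifts disposable income by +$551 billion, so first-round consumption changes by c·ΔTR = 0.76 × (+$551 billion) = +$418.76 billion.
Expenditure multiplier = 1/(1 − MPC) = 1/(1 − 0.76) = 1/0.24 ≈ 4.167.
The transfer multiplier is c × k ≈ 3.167, so ΔY = k × (c·ΔTR) = (+$418.76 billion) / 0.24 ≈ +$1,744.8 billion.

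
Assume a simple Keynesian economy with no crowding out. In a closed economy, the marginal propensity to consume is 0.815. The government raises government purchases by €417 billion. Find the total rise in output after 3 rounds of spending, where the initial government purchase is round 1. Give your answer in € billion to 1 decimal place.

Round 1 adds ΔG = €417 billion; each later round is MPC = 0.815 times the previous.
After 3 rounds: 417 + 339.855 + 276.981825 = ΔG·(1 − c^3)/(1 − c) = 417 × (1 − 0.541343375)/0.185 ≈ €1,033.8 billion.

€1,033.8 billion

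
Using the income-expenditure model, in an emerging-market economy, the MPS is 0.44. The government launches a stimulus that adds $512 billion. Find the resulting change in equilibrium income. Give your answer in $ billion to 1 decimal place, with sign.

MPC = 1 − MPS = 1 − 0.44 = 0.56.
Government-spending multiplier = 1/(1 − MPC) = 1/(1 − 0.56) = 1/0.44 ≈ 2.273.
ΔY = k × ΔG = (+$512 billion) / 0.44 ≈ +$1,163.6 billion.

+$1,163.6 billion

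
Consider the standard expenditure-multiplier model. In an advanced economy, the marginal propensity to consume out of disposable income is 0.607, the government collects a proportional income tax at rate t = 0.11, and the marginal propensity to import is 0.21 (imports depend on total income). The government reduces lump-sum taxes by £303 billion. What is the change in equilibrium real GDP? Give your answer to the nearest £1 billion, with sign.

+£275 billion

A lump-sum tax change of −£303 billion shifts disposable income by +£303 billion; first-round consumption changes by −c × ΔT = −0.607 × (−£303 billion) = +£183.921 billion.
Expenditure multiplier = 1/(1 − c(1−t) + m) = 1/(1 − 0.607×0.89 + 0.21) = 1/0.66977 ≈ 1.493.
The tax multiplier is −c × k ≈ −0.906, so ΔY = k × (−c·ΔT) = (+£183.921 billion) / 0.66977 ≈ +£275 billion.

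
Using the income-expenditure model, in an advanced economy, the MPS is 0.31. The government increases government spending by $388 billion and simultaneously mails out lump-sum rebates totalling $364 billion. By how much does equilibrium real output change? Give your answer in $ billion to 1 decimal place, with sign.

+$2,061.8 billion

MPC = 1 − MPS = 1 − 0.31 = 0.69.
Expenditure multiplier = 1/(1 − MPC) = 1/(1 − 0.69) = 1/0.31 ≈ 3.226.
ΔG contributes k·ΔG = (+$388 billion) / 0.31 ≈ +$1,251.6 billion.
ΔT of −$364 billion changes first-round spending by −c·ΔT = +$251.16 billion, contributing k·(−c·ΔT) = (+$251.16 billion) / 0.31 ≈ +$810.2 billion.
Net ΔY = k(ΔG − c·ΔT) = (+$639.16 billion) / 0.31 ≈ +$2,061.8 billion.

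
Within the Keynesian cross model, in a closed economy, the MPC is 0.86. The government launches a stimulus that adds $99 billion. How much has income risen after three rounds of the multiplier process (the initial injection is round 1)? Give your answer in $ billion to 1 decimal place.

Round 1 adds ΔG = $99 billion; each later round is MPC = 0.86 times the previous.
After 3 rounds: 99 + 85.14 + 73.2204 = ΔG·(1 − c^3)/(1 − c) = 99 × (1 − 0.636056)/0.14 ≈ $257.4 billion.

$257.4 billion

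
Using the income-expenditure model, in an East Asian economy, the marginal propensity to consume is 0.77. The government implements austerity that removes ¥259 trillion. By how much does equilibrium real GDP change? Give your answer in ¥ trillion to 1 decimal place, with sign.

−¥1,126.1 trillion

Expenditure multiplier = 1/(1 − MPC) = 1/(1 − 0.77) = 1/0.23 ≈ 4.348.
ΔY = k × ΔG = (−¥259 trillion) / 0.23 ≈ −¥1,126.1 trillion.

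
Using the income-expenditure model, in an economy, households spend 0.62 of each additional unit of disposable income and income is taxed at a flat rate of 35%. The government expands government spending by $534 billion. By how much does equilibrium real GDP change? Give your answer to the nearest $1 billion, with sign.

Government-spending multiplier = 1/(1 − c(1−t)) = 1/(1 − 0.62×0.65) = 1/0.597 ≈ 1.675.
ΔY = k × ΔG = (+$534 billion) / 0.597 ≈ +$894 billion.

+$894 billion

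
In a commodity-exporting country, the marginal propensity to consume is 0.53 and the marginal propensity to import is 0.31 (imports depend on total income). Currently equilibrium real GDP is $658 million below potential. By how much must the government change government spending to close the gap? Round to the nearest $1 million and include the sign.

Spending multiplier = 1/(1 − c + m) = 1/(1 − 0.53 + 0.31) = 1/0.78 ≈ 1.282.
Need ΔY = +$658 million, so ΔG = ΔY/k = (+$658 million) × 0.78 ≈ +$513 million.
The government should increase government spending by $513 million.

+$513 million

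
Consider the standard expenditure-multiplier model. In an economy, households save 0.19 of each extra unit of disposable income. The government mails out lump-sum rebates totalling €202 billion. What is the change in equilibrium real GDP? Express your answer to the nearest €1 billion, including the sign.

+€861 billion

MPC = 1 − MPS = 1 − 0.19 = 0.81.
A lump-sum tax change of −€202 billion shifts disposable income by +€202 billion; first-round consumption changes by −c × ΔT = −0.81 × (−€202 billion) = +€163.62 billion.
Expenditure multiplier = 1/(1 − MPC) = 1/(1 − 0.81) = 1/0.19 ≈ 5.263.
The tax multiplier is −c × k ≈ −4.263, so ΔY = k × (−c·ΔT) = (+€163.62 billion) / 0.19 ≈ +€861 billion.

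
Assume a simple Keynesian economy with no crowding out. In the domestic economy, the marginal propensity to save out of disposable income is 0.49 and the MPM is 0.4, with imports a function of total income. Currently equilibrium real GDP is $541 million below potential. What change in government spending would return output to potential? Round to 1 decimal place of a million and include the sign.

+$481.5 million

MPC = 1 − MPS = 1 − 0.49 = 0.51.
Spending multiplier = 1/(1 − c + m) = 1/(1 − 0.51 + 0.4) = 1/0.89 ≈ 1.124.
Need ΔY = +$541 million, so ΔG = ΔY/k = (+$541 million) × 0.89 ≈ +$481.5 million.
The government should increase government spending by $481.5 million.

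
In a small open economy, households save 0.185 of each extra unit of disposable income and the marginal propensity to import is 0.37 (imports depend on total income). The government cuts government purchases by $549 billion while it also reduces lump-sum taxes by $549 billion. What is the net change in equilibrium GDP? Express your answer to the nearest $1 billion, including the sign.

−$183 billion

MPC = 1 − MPS = 1 − 0.185 = 0.815.
Expenditure multiplier = 1/(1 − c + m) = 1/(1 − 0.815 + 0.37) = 1/0.555 ≈ 1.802.
ΔG contributes k·ΔG = (−$549 billion) / 0.555 ≈ −$989.2 billion.
ΔT of −$549 billion changes first-round spending by −c·ΔT = +$447.435 billion, contributing k·(−c·ΔT) = (+$447.435 billion) / 0.555 ≈ +$806.2 billion.
Net ΔY = k(ΔG − c·ΔT) = (−$101.565 billion) / 0.555 = −$183 billion.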